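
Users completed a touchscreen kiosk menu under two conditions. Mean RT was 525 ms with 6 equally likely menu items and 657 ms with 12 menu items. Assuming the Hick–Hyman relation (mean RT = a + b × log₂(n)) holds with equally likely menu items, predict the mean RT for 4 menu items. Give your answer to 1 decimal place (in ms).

447.8 ms

Fit slope and intercept:
  b = (657 − 525) / (log₂ 12 − log₂ 6) = 132 / (3.5850 − 2.5850) = 132.000 ms/bit
  a = 525 − 132.000 × 2.5850 = 183.785 ms
Then RT(4) = 183.785 + 132.000 × log₂ 4 = 183.785 + 132.000 × 2 ≈ 447.785 ms.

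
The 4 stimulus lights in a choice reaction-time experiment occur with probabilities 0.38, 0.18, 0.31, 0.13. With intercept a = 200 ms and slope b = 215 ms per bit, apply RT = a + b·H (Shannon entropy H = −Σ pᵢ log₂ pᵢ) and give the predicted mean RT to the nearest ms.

605 ms

Entropy contributions −pᵢ log₂ pᵢ: 0.5305, 0.4453, 0.5238, 0.3826; sum H = 1.8822 bits.
RT = a + bH = 200 + 215·1.8822 = 604.67 ms.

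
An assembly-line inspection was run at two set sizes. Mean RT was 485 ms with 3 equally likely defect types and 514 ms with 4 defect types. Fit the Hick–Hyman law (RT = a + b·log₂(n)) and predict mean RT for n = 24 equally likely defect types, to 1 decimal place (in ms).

694.6 ms

Fit slope and intercept:
  b = (514 − 485) / (log₂ 4 − log₂ 3) = 29 / (2 − 1.5850) = 69.873 ms/bit
  a = 485 − 69.873 × 1.5850 = 374.254 ms
Then RT(24) = 374.254 + 69.873 × log₂ 24 = 374.254 + 69.873 × 4.5850 ≈ 694.620 ms.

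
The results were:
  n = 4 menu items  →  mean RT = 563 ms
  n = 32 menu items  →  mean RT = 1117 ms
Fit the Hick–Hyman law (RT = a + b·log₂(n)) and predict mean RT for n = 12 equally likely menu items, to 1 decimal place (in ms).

855.7 ms

Fit slope and intercept:
  b = (1117 − 563) / (log₂ 32 − log₂ 4) = 554 / (5 − 2) = 184.667 ms/bit
  a = 563 − 184.667 × 2 = 193.667 ms
Then RT(12) = 193.667 + 184.667 × log₂ 12 = 193.667 + 184.667 × 3.5850 ≈ 855.690 ms.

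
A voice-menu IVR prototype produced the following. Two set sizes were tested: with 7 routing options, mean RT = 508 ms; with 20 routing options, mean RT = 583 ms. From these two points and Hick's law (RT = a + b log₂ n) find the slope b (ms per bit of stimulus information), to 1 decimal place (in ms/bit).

Slope: b = (583 − 508) / (log₂ 20 − log₂ 7) = 75/1.5146 = 49.519 ms/bit.

49.5 ms/bit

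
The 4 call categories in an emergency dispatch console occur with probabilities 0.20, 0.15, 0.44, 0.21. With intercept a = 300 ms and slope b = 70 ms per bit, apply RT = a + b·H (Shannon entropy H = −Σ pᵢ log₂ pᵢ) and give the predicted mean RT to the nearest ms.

H = 0.20·log₂(1/0.20) + 0.15·log₂(1/0.15) + 0.44·log₂(1/0.44) + 0.21·log₂(1/0.21) = 1.8689 bits.
RT = 300 + 70 × 1.8689 = 430.82 ms.

431 ms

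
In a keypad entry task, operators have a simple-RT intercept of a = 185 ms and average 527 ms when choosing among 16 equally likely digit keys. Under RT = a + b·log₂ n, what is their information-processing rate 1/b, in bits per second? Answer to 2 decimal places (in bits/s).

11.70 bits/s

Choice component = 527 − 185 = 342 ms over log₂(16) = 4 bits.
b = 342 / 4 = 85.500 ms/bit, so 1/b = 11.696 bits/s.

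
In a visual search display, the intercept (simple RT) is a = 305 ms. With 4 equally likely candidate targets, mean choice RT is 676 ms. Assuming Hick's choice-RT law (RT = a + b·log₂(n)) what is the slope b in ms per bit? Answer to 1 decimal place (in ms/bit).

log₂(4) = 2 bits.
b = (RT − a)/log₂ n = (676 − 305) / 2 = 185.500 ms/bit.

185.5 ms/bit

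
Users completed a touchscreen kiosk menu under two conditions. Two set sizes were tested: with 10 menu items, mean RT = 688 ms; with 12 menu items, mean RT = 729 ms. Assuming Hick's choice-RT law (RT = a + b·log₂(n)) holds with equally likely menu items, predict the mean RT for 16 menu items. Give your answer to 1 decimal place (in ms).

Solve the two-equation system in a and b:
  b = (729 − 688) / (log₂ 12 − log₂ 10) = 41 / (3.5850 − 3.3219) = 155.873 ms/bit
  a = 688 − 155.873 × 3.3219 = 170.201 ms
Then RT(16) = 170.201 + 155.873 × log₂ 16 = 170.201 + 155.873 × 4 ≈ 793.693 ms.

793.7 ms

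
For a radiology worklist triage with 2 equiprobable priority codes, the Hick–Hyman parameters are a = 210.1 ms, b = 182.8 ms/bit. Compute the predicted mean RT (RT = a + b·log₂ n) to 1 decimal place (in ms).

392.9 ms

log₂(2) = 1 bits, so RT = 210.1 + 182.8 × 1 ≈ 392.900 ms.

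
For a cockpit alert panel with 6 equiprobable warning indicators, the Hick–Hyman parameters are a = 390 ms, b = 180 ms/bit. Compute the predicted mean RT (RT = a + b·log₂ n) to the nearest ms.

855 ms

log₂(6) = 2.5850 bits, so RT = 390 + 180 × 2.5850 ≈ 855.293 ms.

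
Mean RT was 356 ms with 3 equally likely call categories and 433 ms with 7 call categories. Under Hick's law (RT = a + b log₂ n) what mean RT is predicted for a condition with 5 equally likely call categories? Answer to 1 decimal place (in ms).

402.4 ms

With log₂ n on the abscissa the relation is linear; from the two conditions:
  b = (433 − 356) / (log₂ 7 − log₂ 3) = 77 / (2.8074 − 1.5850) = 62.991 ms/bit
  a = 356 − 62.991 × 1.5850 = 256.161 ms
Then RT(5) = 256.161 + 62.991 × log₂ 5 = 256.161 + 62.991 × 2.3219 ≈ 402.422 ms.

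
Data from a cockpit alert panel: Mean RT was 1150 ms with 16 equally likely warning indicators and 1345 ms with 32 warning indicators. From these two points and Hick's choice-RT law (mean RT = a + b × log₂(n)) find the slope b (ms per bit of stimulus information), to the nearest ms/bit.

195 ms/bit

Slope: b = (1345 − 1150) / (log₂ 32 − log₂ 16) = 195/1.0000 = 195 ms/bit.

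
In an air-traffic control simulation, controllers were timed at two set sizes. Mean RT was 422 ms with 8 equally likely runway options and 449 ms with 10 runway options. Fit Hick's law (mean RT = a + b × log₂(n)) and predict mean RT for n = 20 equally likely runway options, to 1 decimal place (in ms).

Solve the two-equation system in a and b:
  b = (449 − 422) / (log₂ 10 − log₂ 8) = 27 / (3.3219 − 3) = 83.870 ms/bit
  a = 422 − 83.870 × 3 = 170.391 ms
Then RT(20) = 170.391 + 83.870 × log₂ 20 = 170.391 + 83.870 × 4.3219 ≈ 532.870 ms.

532.9 ms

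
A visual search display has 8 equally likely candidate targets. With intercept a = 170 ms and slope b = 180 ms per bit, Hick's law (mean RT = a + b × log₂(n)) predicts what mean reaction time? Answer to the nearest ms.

710 ms

log₂(8) = 3 bits, so RT = 170 + 180 × 3 ≈ 710.000 ms.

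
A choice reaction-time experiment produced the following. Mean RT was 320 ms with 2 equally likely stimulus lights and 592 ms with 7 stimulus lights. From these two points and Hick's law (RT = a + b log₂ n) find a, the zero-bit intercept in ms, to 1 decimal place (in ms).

The slope on a log₂ axis is (592 − 320) / (2.8074 − 1) = 150.496 ms/bit.
a = RT₁ − b·log₂ n₁ = 320 − 150.496 × 1 = 169.504 ms.

169.5 ms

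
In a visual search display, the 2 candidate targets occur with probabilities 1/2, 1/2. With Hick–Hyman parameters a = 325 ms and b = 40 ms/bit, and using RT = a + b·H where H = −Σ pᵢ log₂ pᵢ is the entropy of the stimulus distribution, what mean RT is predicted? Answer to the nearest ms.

365 ms

Each term −pᵢ log₂ pᵢ: 0.5·1 + 0.5·1; summed, H = 1.000 bits.
Mean RT = a + bH = 325 + 40·1.000 = 365.00 ms.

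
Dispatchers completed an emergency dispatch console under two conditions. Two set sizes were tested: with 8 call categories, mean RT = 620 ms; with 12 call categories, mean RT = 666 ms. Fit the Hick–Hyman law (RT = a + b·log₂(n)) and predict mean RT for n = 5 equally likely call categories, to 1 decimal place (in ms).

With log₂ n on the abscissa the relation is linear; from the two conditions:
  b = (666 − 620) / (log₂ 12 − log₂ 8) = 46 / (3.5850 − 3) = 78.638 ms/bit
  a = 620 − 78.638 × 3 = 384.087 ms
Then RT(5) = 384.087 + 78.638 × log₂ 5 = 384.087 + 78.638 × 2.3219 ≈ 566.678 ms.

566.7 ms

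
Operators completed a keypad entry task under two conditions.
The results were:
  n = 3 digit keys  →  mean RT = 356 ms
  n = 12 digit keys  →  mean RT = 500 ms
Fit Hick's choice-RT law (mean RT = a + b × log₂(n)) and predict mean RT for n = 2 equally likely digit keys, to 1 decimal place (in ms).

313.9 ms

With log₂ n on the abscissa the relation is linear; from the two conditions:
  b = (500 − 356) / (log₂ 12 − log₂ 3) = 144 / (3.5850 − 1.5850) = 72.000 ms/bit
  a = 356 − 72.000 × 1.5850 = 241.883 ms
Then RT(2) = 241.883 + 72.000 × log₂ 2 = 241.883 + 72.000 × 1 ≈ 313.883 ms.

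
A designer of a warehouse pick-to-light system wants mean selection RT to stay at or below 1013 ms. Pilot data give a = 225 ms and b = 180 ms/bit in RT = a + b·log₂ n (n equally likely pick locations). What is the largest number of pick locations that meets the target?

20

Set 225 + 180·log₂ n ≤ 1013 → log₂ n ≤ (1013 − 225)/180 = 4.3778.
So n ≤ 2^4.3778 = 20.789; the largest integer n is 20.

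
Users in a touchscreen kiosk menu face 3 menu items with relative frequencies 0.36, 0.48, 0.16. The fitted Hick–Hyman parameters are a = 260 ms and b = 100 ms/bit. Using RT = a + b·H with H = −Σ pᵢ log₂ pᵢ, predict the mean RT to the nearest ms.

Entropy contributions −pᵢ log₂ pᵢ: 0.5306, 0.5083, 0.4230; sum H = 1.4619 bits.
RT = a + bH = 260 + 100·1.4619 = 406.19 ms.

406 ms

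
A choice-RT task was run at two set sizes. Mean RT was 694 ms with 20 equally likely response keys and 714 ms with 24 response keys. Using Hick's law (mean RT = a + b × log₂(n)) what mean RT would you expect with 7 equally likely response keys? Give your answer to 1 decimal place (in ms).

578.8 ms

Solve the two-equation system in a and b:
  b = (714 − 694) / (log₂ 24 − log₂ 20) = 20 / (4.5850 − 4.3219) = 76.036 ms/bit
  a = 694 − 76.036 × 4.3219 = 365.379 ms
Then RT(7) = 365.379 + 76.036 × log₂ 7 = 365.379 + 76.036 × 2.8074 ≈ 578.838 ms.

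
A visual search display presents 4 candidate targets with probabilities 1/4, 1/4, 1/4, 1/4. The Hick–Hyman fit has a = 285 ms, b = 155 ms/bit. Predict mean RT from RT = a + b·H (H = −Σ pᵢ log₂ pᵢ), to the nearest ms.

595 ms

H = −Σ pᵢ log₂ pᵢ = 0.25·2 + 0.25·2 + 0.25·2 + 0.25·2 = 2.000 bits.
RT = 285 + 155 × 2.000 = 595.00 ms.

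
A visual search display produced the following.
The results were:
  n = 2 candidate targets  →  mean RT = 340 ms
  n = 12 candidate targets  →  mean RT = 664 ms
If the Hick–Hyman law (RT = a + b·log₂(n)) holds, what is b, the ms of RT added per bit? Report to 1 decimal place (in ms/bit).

Slope: b = (664 − 340) / (log₂ 12 − log₂ 2) = 324/2.5850 = 125.340 ms/bit.

125.3 ms/bit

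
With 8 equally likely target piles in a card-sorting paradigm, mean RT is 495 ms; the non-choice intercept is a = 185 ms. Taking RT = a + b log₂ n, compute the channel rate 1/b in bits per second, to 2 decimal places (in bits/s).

9.68 bits/s

Choice component = 495 − 185 = 310 ms over log₂(8) = 3 bits.
b = 310 / 3 = 103.333 ms/bit, so 1/b = 9.677 bits/s.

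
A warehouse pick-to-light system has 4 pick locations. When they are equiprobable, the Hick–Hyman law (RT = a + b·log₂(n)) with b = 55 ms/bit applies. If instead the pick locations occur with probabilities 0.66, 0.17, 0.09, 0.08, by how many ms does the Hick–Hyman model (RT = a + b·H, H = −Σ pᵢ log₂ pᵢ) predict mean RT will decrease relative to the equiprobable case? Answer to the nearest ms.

The RT saving is b·ΔH. Equiprobable H₀ = log₂(4) = 2.0000 bits; with the given probabilities H = 1.4344 bits.
b·(H₀ − H) = 55 × (2.0000 − 1.4344) = 31.11 ms.

31 ms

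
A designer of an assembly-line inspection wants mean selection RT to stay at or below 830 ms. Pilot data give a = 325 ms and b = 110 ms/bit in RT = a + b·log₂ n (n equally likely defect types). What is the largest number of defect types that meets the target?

24

110·log₂ n ≤ 830 − 325 = 505, giving log₂ n ≤ 4.5909 and n ≤ 24.099. The largest whole number is 24.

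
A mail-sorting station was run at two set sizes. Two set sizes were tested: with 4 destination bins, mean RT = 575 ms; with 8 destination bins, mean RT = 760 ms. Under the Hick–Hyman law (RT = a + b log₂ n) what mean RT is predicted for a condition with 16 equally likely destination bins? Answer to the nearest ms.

With log₂ n on the abscissa the relation is linear; from the two conditions:
  b = (760 − 575) / (log₂ 8 − log₂ 4) = 185 / (3 − 2) = 185 ms/bit
  a = 575 − 185 × 2 = 205 ms
Then RT(16) = 205 + 185 × log₂ 16 = 205 + 185 × 4 ≈ 945.000 ms.

945 ms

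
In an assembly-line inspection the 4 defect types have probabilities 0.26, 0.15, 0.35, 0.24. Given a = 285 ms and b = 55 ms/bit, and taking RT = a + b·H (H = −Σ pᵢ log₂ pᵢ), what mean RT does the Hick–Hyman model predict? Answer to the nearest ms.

Entropy contributions −pᵢ log₂ pᵢ: 0.5053, 0.4105, 0.5301, 0.4941; sum H = 1.9401 bits.
RT = a + bH = 285 + 55·1.9401 = 391.70 ms.

392 ms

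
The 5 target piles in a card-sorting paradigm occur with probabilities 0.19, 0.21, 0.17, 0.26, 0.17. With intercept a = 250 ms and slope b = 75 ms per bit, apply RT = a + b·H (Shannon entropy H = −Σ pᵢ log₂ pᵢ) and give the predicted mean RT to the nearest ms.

423 ms

H = 0.19·log₂(1/0.19) + 0.21·log₂(1/0.21) + 0.17·log₂(1/0.17) + 0.26·log₂(1/0.26) + 0.17·log₂(1/0.17) = 2.3025 bits.
RT = 250 + 75 × 2.3025 = 422.69 ms.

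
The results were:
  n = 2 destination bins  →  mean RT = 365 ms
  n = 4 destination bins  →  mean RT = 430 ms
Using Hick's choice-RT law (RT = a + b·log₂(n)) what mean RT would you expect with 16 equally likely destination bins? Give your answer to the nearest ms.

With log₂ n on the abscissa the relation is linear; from the two conditions:
  b = (430 − 365) / (log₂ 4 − log₂ 2) = 65 / (2 − 1) = 65 ms/bit
  a = 365 − 65 × 1 = 300 ms
Then RT(16) = 300 + 65 × log₂ 16 = 300 + 65 × 4 ≈ 560.000 ms.

560 ms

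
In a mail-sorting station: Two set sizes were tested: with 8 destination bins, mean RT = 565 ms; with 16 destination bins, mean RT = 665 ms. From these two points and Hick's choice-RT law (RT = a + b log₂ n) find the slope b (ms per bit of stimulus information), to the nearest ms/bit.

Slope: b = (665 − 565) / (log₂ 16 − log₂ 8) = 100/1.0000 = 100 ms/bit.

100 ms/bit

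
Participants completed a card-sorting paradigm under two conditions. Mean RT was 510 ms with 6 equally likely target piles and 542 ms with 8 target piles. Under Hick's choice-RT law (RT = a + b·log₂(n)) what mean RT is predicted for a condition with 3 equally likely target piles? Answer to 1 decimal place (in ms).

432.9 ms

Fit slope and intercept:
  b = (542 − 510) / (log₂ 8 − log₂ 6) = 32 / (3 − 2.5850) = 77.101 ms/bit
  a = 510 − 77.101 × 2.5850 = 310.696 ms
Then RT(3) = 310.696 + 77.101 × log₂ 3 = 310.696 + 77.101 × 1.5850 ≈ 432.899 ms.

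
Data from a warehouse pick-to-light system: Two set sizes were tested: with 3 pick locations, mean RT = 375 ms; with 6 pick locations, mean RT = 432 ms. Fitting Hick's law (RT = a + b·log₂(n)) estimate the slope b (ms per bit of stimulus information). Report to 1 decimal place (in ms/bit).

57.0 ms/bit

Slope: b = (432 − 375) / (log₂ 6 − log₂ 3) = 57/1.0000 = 57.000 ms/bit.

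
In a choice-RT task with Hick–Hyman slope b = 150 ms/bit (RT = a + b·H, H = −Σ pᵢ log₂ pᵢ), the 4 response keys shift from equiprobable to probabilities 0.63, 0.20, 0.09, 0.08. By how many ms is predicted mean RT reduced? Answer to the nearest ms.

The RT saving is b·ΔH. Equiprobable H₀ = log₂(4) = 2.0000 bits; with the given probabilities H = 1.4885 bits.
b·(H₀ − H) = 150 × (2.0000 − 1.4885) = 76.73 ms.

77 ms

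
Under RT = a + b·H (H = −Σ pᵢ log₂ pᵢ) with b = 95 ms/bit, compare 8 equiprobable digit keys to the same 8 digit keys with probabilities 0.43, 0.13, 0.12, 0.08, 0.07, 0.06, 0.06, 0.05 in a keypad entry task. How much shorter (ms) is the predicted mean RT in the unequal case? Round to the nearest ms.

The RT saving is b·ΔH. Equiprobable H₀ = log₂(8) = 3.0000 bits; with the given probabilities H = 2.5365 bits.
b·(H₀ − H) = 95 × (3.0000 − 2.5365) = 44.03 ms.

44 ms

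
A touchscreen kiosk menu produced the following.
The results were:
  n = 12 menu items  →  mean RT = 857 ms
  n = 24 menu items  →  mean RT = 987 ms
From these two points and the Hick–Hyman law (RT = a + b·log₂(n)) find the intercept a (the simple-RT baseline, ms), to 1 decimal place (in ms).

391.0 ms

Slope: b = (987 − 857) / (log₂ 24 − log₂ 12) = 130/1.0000 = 130.000 ms/bit.
Intercept: a = 857 − 130.000·log₂(12) = 390.955 ms.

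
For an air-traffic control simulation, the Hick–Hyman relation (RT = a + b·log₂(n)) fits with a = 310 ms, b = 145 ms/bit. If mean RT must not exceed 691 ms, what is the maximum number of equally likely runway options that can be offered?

6

Set 310 + 145·log₂ n ≤ 691 → log₂ n ≤ (691 − 310)/145 = 2.6276.
So n ≤ 2^2.6276 = 6.180; the largest integer n is 6.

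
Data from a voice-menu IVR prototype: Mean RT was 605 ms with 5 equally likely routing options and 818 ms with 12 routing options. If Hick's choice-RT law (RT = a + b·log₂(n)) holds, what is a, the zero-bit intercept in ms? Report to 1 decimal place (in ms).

213.4 ms

The slope on a log₂ axis is (818 − 605) / (3.5850 − 2.3219) = 168.641 ms/bit.
a = RT₁ − b·log₂ n₁ = 605 − 168.641 × 2.3219 = 213.427 ms.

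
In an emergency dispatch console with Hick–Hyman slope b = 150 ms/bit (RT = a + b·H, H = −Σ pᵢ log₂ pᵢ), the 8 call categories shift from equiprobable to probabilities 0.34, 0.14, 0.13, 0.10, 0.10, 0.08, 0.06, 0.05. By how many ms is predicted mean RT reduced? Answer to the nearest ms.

Equiprobable entropy H₀ = log₂ 8 = 3.0000 bits.
Skewed entropy H = −Σ pᵢ log₂ pᵢ = 2.7245 bits.
ΔRT = b·(H₀ − H) = 150 × 0.2755 = 41.33 ms.

41 ms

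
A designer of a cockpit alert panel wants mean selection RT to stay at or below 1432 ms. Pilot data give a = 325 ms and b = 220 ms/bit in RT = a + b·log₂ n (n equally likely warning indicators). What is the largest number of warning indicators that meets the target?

Information budget: (1432 − 325)/220 = 5.0318 bits, so n ≤ 2^5.0318 = 32.714 → at most 32.

32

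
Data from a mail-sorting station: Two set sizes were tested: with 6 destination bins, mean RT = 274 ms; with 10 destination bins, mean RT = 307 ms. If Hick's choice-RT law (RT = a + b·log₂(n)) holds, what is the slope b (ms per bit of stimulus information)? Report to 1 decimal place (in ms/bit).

44.8 ms/bit

b = (RT₂ − RT₁)/(log₂ n₂ − log₂ n₁) = (307 − 274)/(3.3219 − 2.5850) = 44.778 ms/bit.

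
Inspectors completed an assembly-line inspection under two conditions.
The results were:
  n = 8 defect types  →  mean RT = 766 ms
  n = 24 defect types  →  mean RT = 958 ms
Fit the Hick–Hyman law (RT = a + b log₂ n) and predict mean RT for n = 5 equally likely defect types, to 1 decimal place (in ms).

683.9 ms

With log₂ n on the abscissa the relation is linear; from the two conditions:
  b = (958 − 766) / (log₂ 24 − log₂ 8) = 192 / (4.5850 − 3) = 121.139 ms/bit
  a = 766 − 121.139 × 3 = 402.584 ms
Then RT(5) = 402.584 + 121.139 × log₂ 5 = 402.584 + 121.139 × 2.3219 ≈ 683.859 ms.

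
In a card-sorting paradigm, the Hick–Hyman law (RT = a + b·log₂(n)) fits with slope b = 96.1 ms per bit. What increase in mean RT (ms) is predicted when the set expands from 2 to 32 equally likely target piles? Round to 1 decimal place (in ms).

384.4 ms

ΔRT = (a + b log₂ n₂) − (a + b log₂ n₁) = b·(log₂ n₂ − log₂ n₁).
log₂(32) − log₂(2) = log₂(32/2) = log₂(16) = 4.
ΔRT = 96.1 × 4.0000 = 384.400 ms.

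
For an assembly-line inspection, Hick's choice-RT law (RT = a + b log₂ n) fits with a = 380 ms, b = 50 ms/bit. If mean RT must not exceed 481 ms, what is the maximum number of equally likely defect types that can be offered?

4

Set 380 + 50·log₂ n ≤ 481 → log₂ n ≤ (481 − 380)/50 = 2.0200.
So n ≤ 2^2.0200 = 4.056; the largest integer n is 4.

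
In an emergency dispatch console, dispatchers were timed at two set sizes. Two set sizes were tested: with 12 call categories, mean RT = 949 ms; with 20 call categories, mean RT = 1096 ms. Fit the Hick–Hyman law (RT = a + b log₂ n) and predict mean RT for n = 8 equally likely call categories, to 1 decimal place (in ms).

832.3 ms

Fit slope and intercept:
  b = (1096 − 949) / (log₂ 20 − log₂ 12) = 147 / (4.3219 − 3.5850) = 199.467 ms/bit
  a = 949 − 199.467 × 3.5850 = 233.920 ms
Then RT(8) = 233.920 + 199.467 × log₂ 8 = 233.920 + 199.467 × 3 ≈ 832.320 ms.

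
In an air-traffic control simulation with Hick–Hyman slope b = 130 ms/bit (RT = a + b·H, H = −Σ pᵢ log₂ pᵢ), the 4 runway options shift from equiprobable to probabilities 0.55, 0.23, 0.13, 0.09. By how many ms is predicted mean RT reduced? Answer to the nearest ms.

Equiprobable entropy H₀ = log₂ 4 = 2.0000 bits.
Skewed entropy H = −Σ pᵢ log₂ pᵢ = 1.6573 bits.
ΔRT = b·(H₀ − H) = 130 × 0.3427 = 44.55 ms.

45 ms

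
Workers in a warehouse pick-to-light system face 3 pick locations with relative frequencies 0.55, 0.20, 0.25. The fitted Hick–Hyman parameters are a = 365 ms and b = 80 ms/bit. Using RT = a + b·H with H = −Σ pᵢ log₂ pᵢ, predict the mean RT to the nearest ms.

480 ms

Entropy contributions −pᵢ log₂ pᵢ: 0.4744, 0.4644, 0.5000; sum H = 1.4388 bits.
RT = a + bH = 365 + 80·1.4388 = 480.10 ms.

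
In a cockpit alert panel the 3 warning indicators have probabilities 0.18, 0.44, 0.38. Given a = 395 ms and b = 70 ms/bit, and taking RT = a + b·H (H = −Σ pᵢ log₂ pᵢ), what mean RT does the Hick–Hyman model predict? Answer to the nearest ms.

H = 0.18·log₂(1/0.18) + 0.44·log₂(1/0.44) + 0.38·log₂(1/0.38) = 1.4969 bits.
RT = 395 + 70 × 1.4969 = 499.78 ms.

500 ms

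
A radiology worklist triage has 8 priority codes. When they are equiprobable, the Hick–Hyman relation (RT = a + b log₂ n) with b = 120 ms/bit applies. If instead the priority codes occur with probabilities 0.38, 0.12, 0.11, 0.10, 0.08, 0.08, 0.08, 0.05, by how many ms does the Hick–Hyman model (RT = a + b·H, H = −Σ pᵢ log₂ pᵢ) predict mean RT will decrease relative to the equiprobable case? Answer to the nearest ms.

40 ms

Equiprobable entropy H₀ = log₂ 8 = 3.0000 bits.
Skewed entropy H = −Σ pᵢ log₂ pᵢ = 2.6706 bits.
ΔRT = b·(H₀ − H) = 120 × 0.3294 = 39.53 ms.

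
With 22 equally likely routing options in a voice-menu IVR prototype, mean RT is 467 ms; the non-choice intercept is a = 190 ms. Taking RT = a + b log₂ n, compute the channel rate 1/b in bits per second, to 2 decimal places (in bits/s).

16.10 bits/s

b = (467 − 190)/log₂ 22 = 277/4.4594 = 62.116 ms per bit = 0.06212 s/bit; the reciprocal is 16.099 bits/s.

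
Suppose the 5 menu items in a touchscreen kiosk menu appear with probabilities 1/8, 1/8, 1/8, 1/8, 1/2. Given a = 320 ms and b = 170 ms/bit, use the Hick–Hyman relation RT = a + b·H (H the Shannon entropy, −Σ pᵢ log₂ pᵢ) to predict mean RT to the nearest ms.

Each term −pᵢ log₂ pᵢ: 0.125·3 + 0.125·3 + 0.125·3 + 0.125·3 + 0.5·1; summed, H = 2.000 bits.
Mean RT = a + bH = 320 + 170·2.000 = 660.00 ms.

660 ms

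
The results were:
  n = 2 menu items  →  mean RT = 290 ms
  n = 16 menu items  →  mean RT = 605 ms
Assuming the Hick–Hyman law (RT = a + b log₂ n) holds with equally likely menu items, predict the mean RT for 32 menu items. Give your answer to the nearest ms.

Solve the two-equation system in a and b:
  b = (605 − 290) / (log₂ 16 − log₂ 2) = 315 / (4 − 1) = 105 ms/bit
  a = 290 − 105 × 1 = 185 ms
Then RT(32) = 185 + 105 × log₂ 32 = 185 + 105 × 5 ≈ 710.000 ms.

710 ms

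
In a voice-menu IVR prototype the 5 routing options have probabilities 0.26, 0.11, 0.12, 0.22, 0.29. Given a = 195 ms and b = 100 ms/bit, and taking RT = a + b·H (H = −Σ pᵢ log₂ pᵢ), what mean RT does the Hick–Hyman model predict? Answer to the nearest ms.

Entropy contributions −pᵢ log₂ pᵢ: 0.5053, 0.3503, 0.3671, 0.4806, 0.5179; sum H = 2.2211 bits.
RT = a + bH = 195 + 100·2.2211 = 417.11 ms.

417 ms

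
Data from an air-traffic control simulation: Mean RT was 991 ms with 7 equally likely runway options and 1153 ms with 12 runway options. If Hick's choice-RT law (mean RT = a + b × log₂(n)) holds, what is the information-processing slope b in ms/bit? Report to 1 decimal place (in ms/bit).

The slope on a log₂ axis is (1153 − 991) / (3.5850 − 2.8074) = 208.331 ms/bit.

208.3 ms/bit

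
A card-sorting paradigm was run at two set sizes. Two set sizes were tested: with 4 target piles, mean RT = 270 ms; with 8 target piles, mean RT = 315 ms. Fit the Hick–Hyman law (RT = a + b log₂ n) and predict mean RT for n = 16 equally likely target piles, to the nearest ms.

360 ms

Fit slope and intercept:
  b = (315 − 270) / (log₂ 8 − log₂ 4) = 45 / (3 − 2) = 45 ms/bit
  a = 270 − 45 × 2 = 180 ms
Then RT(16) = 180 + 45 × log₂ 16 = 180 + 45 × 4 ≈ 360.000 ms.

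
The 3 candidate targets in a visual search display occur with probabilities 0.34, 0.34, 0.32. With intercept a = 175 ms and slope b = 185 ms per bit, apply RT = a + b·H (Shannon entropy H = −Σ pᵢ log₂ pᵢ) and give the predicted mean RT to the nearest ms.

Entropy contributions −pᵢ log₂ pᵢ: 0.5292, 0.5292, 0.5260; sum H = 1.5844 bits.
RT = a + bH = 175 + 185·1.5844 = 468.11 ms.

468 ms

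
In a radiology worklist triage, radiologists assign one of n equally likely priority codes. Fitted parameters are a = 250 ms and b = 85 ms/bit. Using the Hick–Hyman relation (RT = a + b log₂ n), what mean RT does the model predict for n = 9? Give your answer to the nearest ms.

log₂(9) = 3.1699 bits, so RT = 250 + 85 × 3.1699 ≈ 519.444 ms.

519 ms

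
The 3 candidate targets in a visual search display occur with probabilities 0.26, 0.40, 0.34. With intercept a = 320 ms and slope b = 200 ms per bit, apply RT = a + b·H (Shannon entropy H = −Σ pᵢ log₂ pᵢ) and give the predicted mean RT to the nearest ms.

633 ms

Entropy contributions −pᵢ log₂ pᵢ: 0.5053, 0.5288, 0.5292; sum H = 1.5632 bits.
RT = a + bH = 320 + 200·1.5632 = 632.65 ms.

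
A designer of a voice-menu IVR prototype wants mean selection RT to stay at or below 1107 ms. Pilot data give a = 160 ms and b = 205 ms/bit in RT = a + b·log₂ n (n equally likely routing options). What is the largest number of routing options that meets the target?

24

205·log₂ n ≤ 1107 − 160 = 947, giving log₂ n ≤ 4.6195 and n ≤ 24.582. The largest whole number is 24.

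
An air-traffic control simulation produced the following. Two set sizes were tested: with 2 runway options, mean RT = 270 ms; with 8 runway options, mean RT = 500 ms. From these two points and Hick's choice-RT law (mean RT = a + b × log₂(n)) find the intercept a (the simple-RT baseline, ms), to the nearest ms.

155 ms

The slope on a log₂ axis is (500 − 270) / (3 − 1) = 115 ms/bit.
a = RT₁ − b·log₂ n₁ = 270 − 115 × 1 = 155.000 ms.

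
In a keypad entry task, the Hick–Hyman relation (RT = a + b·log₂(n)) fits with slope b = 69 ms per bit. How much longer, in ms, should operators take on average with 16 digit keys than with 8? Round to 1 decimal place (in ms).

69.0 ms

Only the slope matters, since a is common to both: ΔRT = b·log₂(n₂/n₁).
log₂(16) − log₂(8) = log₂(16/8) = log₂(2) = 1.
ΔRT = 69 × 1.0000 = 69.000 ms.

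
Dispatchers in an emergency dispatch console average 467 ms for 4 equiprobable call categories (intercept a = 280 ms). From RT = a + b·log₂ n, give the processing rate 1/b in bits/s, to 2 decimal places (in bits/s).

10.70 bits/s

b = (467 − 280)/log₂ 4 = 187/2 = 93.500 ms per bit = 0.09350 s/bit; the reciprocal is 10.695 bits/s.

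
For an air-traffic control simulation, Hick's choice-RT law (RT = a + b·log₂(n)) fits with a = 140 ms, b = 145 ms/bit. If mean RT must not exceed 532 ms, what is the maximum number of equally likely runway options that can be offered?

6

Set 140 + 145·log₂ n ≤ 532 → log₂ n ≤ (532 − 140)/145 = 2.7034.
So n ≤ 2^2.7034 = 6.514; the largest integer n is 6.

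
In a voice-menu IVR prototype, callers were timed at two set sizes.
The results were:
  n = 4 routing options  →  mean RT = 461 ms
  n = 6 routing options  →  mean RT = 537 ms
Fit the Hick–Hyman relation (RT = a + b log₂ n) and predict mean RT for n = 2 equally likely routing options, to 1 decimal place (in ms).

331.1 ms

Fit slope and intercept:
  b = (537 − 461) / (log₂ 6 − log₂ 4) = 76 / (2.5850 − 2) = 129.923 ms/bit
  a = 461 − 129.923 × 2 = 201.154 ms
Then RT(2) = 201.154 + 129.923 × log₂ 2 = 201.154 + 129.923 × 1 ≈ 331.077 ms.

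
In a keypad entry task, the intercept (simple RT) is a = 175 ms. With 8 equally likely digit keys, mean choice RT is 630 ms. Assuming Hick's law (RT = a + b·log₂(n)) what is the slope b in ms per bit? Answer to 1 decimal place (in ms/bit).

8 alternatives carry log₂ 8 = 3 bits; the choice cost is 630 − 175 = 455 ms, so b = 455/3 = 151.667 ms/bit.

151.7 ms/bit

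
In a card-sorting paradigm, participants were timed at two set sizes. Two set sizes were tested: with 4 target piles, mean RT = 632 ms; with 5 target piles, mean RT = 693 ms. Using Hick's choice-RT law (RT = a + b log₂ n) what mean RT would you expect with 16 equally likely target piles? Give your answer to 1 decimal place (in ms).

Fit slope and intercept:
  b = (693 − 632) / (log₂ 5 − log₂ 4) = 61 / (2.3219 − 2) = 189.483 ms/bit
  a = 632 − 189.483 × 2 = 253.033 ms
Then RT(16) = 253.033 + 189.483 × log₂ 16 = 253.033 + 189.483 × 4 ≈ 1010.967 ms.

1011.0 ms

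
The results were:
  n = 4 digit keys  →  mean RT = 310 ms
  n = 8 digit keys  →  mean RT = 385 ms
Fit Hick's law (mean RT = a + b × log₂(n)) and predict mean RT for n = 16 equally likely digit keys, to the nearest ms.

460 ms

Solve the two-equation system in a and b:
  b = (385 − 310) / (log₂ 8 − log₂ 4) = 75 / (3 − 2) = 75 ms/bit
  a = 310 − 75 × 2 = 160 ms
Then RT(16) = 160 + 75 × log₂ 16 = 160 + 75 × 4 ≈ 460.000 ms.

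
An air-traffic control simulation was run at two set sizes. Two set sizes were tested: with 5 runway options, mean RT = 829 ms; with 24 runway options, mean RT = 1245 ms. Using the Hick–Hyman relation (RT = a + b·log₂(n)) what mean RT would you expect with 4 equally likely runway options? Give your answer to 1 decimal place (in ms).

Fit slope and intercept:
  b = (1245 − 829) / (log₂ 24 − log₂ 5) = 416 / (4.5850 − 2.3219) = 183.824 ms/bit
  a = 829 − 183.824 × 2.3219 = 402.174 ms
Then RT(4) = 402.174 + 183.824 × log₂ 4 = 402.174 + 183.824 × 2 ≈ 769.822 ms.

769.8 ms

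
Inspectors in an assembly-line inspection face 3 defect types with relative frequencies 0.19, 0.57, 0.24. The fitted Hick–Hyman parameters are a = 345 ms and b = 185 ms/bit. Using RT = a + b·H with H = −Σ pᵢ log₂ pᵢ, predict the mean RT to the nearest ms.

H = 0.19·log₂(1/0.19) + 0.57·log₂(1/0.57) + 0.24·log₂(1/0.24) = 1.4116 bits.
RT = 345 + 185 × 1.4116 = 606.15 ms.

606 ms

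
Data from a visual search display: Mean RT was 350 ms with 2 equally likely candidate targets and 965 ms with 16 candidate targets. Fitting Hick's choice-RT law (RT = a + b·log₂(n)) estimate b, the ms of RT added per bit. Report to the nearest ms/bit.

205 ms/bit

Slope: b = (965 − 350) / (log₂ 16 − log₂ 2) = 615/3.0000 = 205 ms/bit.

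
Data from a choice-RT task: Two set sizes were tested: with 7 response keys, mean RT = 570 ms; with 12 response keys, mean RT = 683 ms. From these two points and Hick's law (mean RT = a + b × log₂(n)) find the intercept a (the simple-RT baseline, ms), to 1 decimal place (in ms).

162.0 ms

b = (RT₂ − RT₁)/(log₂ n₂ − log₂ n₁) = (683 − 570)/(3.5850 − 2.8074) = 145.318 ms/bit.
a = RT₁ − b·log₂ n₁ = 570 − 145.318 × 2.8074 = 162.042 ms.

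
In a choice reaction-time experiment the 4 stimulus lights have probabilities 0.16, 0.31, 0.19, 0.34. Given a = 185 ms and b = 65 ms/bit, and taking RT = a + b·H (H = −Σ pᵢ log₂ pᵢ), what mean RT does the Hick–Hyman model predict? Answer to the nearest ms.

311 ms

H = 0.16·log₂(1/0.16) + 0.31·log₂(1/0.31) + 0.19·log₂(1/0.19) + 0.34·log₂(1/0.34) = 1.9312 bits.
RT = 185 + 65 × 1.9312 = 310.53 ms.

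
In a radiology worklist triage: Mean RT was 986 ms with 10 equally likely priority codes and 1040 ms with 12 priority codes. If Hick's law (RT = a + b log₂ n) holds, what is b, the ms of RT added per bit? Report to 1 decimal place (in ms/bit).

205.3 ms/bit

b = (RT₂ − RT₁)/(log₂ n₂ − log₂ n₁) = (1040 − 986)/(3.5850 − 3.3219) = 205.296 ms/bit.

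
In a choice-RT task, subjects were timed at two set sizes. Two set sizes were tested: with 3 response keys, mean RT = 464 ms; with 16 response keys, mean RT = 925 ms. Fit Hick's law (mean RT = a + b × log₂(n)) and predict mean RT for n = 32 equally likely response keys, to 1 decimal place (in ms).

1115.9 ms

With log₂ n on the abscissa the relation is linear; from the two conditions:
  b = (925 − 464) / (log₂ 16 − log₂ 3) = 461 / (4 − 1.5850) = 190.887 ms/bit
  a = 464 − 190.887 × 1.5850 = 161.451 ms
Then RT(32) = 161.451 + 190.887 × log₂ 32 = 161.451 + 190.887 × 5 ≈ 1115.887 ms.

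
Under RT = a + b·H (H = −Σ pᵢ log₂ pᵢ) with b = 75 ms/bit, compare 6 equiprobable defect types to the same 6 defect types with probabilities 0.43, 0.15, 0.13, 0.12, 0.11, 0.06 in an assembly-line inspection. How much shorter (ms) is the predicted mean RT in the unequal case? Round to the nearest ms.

23 ms

The RT saving is b·ΔH. Equiprobable H₀ = log₂(6) = 2.5850 bits; with the given probabilities H = 2.2776 bits.
b·(H₀ − H) = 75 × (2.5850 − 2.2776) = 23.05 ms.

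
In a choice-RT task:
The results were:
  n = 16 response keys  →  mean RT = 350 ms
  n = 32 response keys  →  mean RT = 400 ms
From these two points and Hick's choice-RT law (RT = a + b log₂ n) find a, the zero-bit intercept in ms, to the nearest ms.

Slope: b = (400 − 350) / (log₂ 32 − log₂ 16) = 50/1.0000 = 50 ms/bit.
Intercept: a = 350 − 50·log₂(16) = 150.000 ms.

150 ms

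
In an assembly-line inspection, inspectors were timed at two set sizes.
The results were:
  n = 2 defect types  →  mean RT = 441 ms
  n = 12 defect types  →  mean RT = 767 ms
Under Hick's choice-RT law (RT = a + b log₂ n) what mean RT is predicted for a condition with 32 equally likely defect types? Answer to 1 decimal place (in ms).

With log₂ n on the abscissa the relation is linear; from the two conditions:
  b = (767 − 441) / (log₂ 12 − log₂ 2) = 326 / (3.5850 − 1) = 126.114 ms/bit
  a = 441 − 126.114 × 1 = 314.886 ms
Then RT(32) = 314.886 + 126.114 × log₂ 32 = 314.886 + 126.114 × 5 ≈ 945.456 ms.

945.5 ms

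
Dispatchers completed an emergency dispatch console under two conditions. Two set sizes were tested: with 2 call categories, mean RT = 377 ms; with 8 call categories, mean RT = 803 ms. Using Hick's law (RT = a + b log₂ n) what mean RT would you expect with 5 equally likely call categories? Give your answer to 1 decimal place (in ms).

Fit slope and intercept:
  b = (803 − 377) / (log₂ 8 − log₂ 2) = 426 / (3 − 1) = 213.000 ms/bit
  a = 377 − 213.000 × 1 = 164.000 ms
Then RT(5) = 164.000 + 213.000 × log₂ 5 = 164.000 + 213.000 × 2.3219 ≈ 658.571 ms.

658.6 ms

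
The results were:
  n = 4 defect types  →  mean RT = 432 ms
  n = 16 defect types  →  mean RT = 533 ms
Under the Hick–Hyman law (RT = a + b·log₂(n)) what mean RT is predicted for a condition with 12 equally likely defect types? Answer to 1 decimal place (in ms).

512.0 ms

RT is linear in log₂ n, so two points fix the line:
  b = (533 − 432) / (log₂ 16 − log₂ 4) = 101 / (4 − 2) = 50.500 ms/bit
  a = 432 − 50.500 × 2 = 331.000 ms
Then RT(12) = 331.000 + 50.500 × log₂ 12 = 331.000 + 50.500 × 3.5850 ≈ 512.041 ms.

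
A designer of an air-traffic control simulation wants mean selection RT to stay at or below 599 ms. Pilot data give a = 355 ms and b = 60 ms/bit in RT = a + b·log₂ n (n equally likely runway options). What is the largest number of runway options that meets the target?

Information budget: (599 − 355)/60 = 4.0667 bits, so n ≤ 2^4.0667 = 16.757 → at most 16.

16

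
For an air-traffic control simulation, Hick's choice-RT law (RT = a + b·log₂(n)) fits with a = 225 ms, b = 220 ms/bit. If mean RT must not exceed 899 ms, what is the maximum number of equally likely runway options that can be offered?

Set 225 + 220·log₂ n ≤ 899 → log₂ n ≤ (899 − 225)/220 = 3.0636.
So n ≤ 2^3.0636 = 8.361; the largest integer n is 8.

8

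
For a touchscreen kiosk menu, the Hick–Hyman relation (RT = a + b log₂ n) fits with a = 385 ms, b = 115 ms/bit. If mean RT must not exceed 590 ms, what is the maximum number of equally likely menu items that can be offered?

115·log₂ n ≤ 590 − 385 = 205, giving log₂ n ≤ 1.7826 and n ≤ 3.440. The largest whole number is 3.

3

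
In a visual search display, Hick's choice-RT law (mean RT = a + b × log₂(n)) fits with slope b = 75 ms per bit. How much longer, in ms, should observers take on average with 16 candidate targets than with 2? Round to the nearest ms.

ΔRT = (a + b log₂ n₂) − (a + b log₂ n₁) = b·(log₂ n₂ − log₂ n₁).
log₂(16) − log₂(2) = log₂(16/2) = log₂(8) = 3.
ΔRT = 75 × 3.0000 = 225.000 ms.

225 ms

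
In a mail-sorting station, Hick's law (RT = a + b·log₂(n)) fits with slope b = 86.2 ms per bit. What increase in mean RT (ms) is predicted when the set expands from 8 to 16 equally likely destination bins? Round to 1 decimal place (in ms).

ΔRT = (a + b log₂ n₂) − (a + b log₂ n₁) = b·(log₂ n₂ − log₂ n₁).
log₂(16) − log₂(8) = log₂(16/8) = log₂(2) = 1.
ΔRT = 86.2 × 1.0000 = 86.200 ms.

86.2 ms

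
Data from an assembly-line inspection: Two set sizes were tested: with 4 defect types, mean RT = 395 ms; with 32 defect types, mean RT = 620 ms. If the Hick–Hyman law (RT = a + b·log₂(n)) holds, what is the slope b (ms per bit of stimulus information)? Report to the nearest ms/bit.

75 ms/bit

b = (RT₂ − RT₁)/(log₂ n₂ − log₂ n₁) = (620 − 395)/(5 − 2) = 75 ms/bit.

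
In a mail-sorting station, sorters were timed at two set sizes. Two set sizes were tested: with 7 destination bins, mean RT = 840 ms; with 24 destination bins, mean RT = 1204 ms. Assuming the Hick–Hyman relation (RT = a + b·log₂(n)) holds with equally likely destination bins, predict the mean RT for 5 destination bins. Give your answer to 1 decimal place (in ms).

740.6 ms

Solve the two-equation system in a and b:
  b = (1204 − 840) / (log₂ 24 − log₂ 7) = 364 / (4.5850 − 2.8074) = 204.770 ms/bit
  a = 840 − 204.770 × 2.8074 = 265.139 ms
Then RT(5) = 265.139 + 204.770 × log₂ 5 = 265.139 + 204.770 × 2.3219 ≈ 740.599 ms.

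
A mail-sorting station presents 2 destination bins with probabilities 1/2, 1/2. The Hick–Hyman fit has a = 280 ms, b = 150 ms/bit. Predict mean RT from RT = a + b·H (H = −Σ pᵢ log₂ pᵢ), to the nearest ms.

H = −Σ pᵢ log₂ pᵢ = 0.5·1 + 0.5·1 = 1.000 bits.
RT = 280 + 150 × 1.000 = 430.00 ms.

430 ms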